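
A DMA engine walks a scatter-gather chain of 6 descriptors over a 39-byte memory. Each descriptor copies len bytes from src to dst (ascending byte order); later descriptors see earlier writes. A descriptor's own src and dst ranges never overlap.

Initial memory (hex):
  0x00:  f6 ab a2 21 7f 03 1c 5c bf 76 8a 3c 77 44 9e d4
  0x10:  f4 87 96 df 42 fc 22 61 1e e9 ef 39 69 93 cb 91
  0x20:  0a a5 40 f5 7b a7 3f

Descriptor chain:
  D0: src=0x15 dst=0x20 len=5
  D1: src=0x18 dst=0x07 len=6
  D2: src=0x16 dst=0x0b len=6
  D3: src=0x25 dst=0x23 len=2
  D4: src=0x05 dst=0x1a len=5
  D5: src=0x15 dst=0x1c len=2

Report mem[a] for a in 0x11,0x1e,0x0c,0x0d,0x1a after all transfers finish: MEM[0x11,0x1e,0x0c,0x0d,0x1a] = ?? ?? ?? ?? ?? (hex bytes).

MEM[0x11,0x1e,0x0c,0x0d,0x1a] = 87 ef 61 1e 03

D0: mem[0x20..0x24] <- [fc 22 61 1e e9]
D1: mem[0x07..0x0c] <- [1e e9 ef 39 69 93]
D2: mem[0x0b..0x10] <- [22 61 1e e9 ef 39]
D3: mem[0x23..0x24] <- [a7 3f]
D4: mem[0x1a..0x1e] <- [03 1c 1e e9 ef]
D5: mem[0x1c..0x1d] <- [fc 22]
query mem[0x11]=0x87, mem[0x1e]=0xef, mem[0x0c]=0x61, mem[0x0d]=0x1e, mem[0x1a]=0x03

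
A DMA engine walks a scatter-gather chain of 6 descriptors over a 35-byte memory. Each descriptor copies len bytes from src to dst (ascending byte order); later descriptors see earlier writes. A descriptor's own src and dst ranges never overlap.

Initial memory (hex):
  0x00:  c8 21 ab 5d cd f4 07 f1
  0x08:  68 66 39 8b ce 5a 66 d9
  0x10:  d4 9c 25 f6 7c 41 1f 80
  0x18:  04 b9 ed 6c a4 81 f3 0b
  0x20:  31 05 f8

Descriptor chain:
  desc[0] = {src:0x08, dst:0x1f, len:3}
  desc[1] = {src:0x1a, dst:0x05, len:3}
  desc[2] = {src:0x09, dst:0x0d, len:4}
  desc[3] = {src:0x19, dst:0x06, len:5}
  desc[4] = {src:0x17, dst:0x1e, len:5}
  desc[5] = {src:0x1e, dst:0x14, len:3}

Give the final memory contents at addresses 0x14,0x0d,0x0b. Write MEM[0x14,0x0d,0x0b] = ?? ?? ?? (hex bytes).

D0: mem[0x1f..0x21] <- [68 66 39]
D1: mem[0x05..0x07] <- [ed 6c a4]
D2: mem[0x0d..0x10] <- [66 39 8b ce]
D3: mem[0x06..0x0a] <- [b9 ed 6c a4 81]
D4: mem[0x1e..0x22] <- [80 04 b9 ed 6c]
D5: mem[0x14..0x16] <- [80 04 b9]
query mem[0x14]=0x80, mem[0x0d]=0x66, mem[0x0b]=0x8b

MEM[0x14,0x0d,0x0b] = 80 66 8b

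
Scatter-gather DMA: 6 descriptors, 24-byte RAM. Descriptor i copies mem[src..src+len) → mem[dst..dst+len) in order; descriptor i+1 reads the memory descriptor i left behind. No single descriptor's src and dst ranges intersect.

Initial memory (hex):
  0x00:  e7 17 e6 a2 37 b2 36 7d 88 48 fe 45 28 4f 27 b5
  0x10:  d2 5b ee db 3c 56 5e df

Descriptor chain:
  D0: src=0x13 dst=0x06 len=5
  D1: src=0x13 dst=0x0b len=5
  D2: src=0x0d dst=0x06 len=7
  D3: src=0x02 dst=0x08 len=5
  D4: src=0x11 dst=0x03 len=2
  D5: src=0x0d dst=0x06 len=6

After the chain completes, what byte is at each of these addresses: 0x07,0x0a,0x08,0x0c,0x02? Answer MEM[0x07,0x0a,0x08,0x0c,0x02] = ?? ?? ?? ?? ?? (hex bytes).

[0] 0x13->0x06 len=5 : db 3c 56 5e df
[1] 0x13->0x0b len=5 : db 3c 56 5e df
[2] 0x0d->0x06 len=7 : 56 5e df d2 5b ee db
[3] 0x02->0x08 len=5 : e6 a2 37 b2 56
[4] 0x11->0x03 len=2 : 5b ee
[5] 0x0d->0x06 len=6 : 56 5e df d2 5b ee
query mem[0x07]=0x5e, mem[0x0a]=0x5b, mem[0x08]=0xdf, mem[0x0c]=0x56, mem[0x02]=0xe6

MEM[0x07,0x0a,0x08,0x0c,0x02] = 5e 5b df 56 e6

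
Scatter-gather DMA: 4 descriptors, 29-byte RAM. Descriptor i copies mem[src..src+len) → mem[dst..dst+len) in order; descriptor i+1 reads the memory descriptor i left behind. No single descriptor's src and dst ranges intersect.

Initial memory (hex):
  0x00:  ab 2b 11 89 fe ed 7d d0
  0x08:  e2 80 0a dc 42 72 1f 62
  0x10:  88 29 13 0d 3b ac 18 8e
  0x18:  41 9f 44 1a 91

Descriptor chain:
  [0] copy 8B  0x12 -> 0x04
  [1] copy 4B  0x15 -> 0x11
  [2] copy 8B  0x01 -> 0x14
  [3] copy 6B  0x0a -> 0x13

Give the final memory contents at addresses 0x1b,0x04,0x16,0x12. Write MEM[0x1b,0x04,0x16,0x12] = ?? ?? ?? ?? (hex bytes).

[0] 0x12->0x04 len=8 : 13 0d 3b ac 18 8e 41 9f
[1] 0x15->0x11 len=4 : ac 18 8e 41
[2] 0x01->0x14 len=8 : 2b 11 89 13 0d 3b ac 18
[3] 0x0a->0x13 len=6 : 41 9f 42 72 1f 62
query mem[0x1b]=0x18, mem[0x04]=0x13, mem[0x16]=0x72, mem[0x12]=0x18

MEM[0x1b,0x04,0x16,0x12] = 18 13 72 18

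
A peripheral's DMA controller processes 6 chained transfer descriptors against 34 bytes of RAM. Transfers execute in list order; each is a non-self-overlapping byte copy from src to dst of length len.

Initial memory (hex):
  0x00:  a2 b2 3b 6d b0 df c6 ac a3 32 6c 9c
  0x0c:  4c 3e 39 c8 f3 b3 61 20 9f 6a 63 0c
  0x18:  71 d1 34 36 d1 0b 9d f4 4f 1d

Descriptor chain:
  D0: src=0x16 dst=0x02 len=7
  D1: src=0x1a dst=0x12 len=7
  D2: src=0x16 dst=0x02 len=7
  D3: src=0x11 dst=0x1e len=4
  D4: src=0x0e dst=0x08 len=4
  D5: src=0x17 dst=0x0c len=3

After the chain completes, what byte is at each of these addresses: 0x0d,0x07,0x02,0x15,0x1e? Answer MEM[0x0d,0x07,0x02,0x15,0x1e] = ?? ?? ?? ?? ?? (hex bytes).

D0: mem[0x02..0x08] <- [63 0c 71 d1 34 36 d1]
D1: mem[0x12..0x18] <- [34 36 d1 0b 9d f4 4f]
D2: mem[0x02..0x08] <- [9d f4 4f d1 34 36 d1]
D3: mem[0x1e..0x21] <- [b3 34 36 d1]
D4: mem[0x08..0x0b] <- [39 c8 f3 b3]
D5: mem[0x0c..0x0e] <- [f4 4f d1]
query mem[0x0d]=0x4f, mem[0x07]=0x36, mem[0x02]=0x9d, mem[0x15]=0x0b, mem[0x1e]=0xb3

MEM[0x0d,0x07,0x02,0x15,0x1e] = 4f 36 9d 0b b3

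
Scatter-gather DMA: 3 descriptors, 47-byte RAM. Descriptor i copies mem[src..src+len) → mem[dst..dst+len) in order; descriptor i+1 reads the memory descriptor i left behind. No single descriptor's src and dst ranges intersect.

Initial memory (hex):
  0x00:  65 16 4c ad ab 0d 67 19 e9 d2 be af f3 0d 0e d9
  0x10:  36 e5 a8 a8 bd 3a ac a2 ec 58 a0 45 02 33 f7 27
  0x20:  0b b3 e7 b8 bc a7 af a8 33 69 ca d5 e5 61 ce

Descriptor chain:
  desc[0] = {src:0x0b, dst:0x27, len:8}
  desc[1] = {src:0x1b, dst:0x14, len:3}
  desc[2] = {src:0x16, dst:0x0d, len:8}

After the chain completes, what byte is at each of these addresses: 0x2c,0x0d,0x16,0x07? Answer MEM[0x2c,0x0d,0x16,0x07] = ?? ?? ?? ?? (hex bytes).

  after D0: wrote 8B at 0x27 = aff30d0ed936e5a8
  after D1: wrote 3B at 0x14 = 450233
  after D2: wrote 8B at 0x0d = 33a2ec58a0450233
query mem[0x2c]=0x36, mem[0x0d]=0x33, mem[0x16]=0x33, mem[0x07]=0x19

MEM[0x2c,0x0d,0x16,0x07] = 36 33 33 19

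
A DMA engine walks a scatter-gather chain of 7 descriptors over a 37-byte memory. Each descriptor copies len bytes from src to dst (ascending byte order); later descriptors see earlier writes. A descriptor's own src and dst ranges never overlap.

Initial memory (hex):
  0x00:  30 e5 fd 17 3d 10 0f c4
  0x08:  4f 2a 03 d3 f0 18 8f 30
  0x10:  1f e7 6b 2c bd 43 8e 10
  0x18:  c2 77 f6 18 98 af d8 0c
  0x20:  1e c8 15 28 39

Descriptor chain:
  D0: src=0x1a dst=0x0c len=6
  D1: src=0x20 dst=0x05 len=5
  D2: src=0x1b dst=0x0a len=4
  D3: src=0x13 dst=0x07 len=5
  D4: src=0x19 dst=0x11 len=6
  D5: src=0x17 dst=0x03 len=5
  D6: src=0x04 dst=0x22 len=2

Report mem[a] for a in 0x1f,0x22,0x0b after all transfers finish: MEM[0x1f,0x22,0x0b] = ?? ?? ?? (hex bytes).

D0: mem[0x0c..0x11] <- [f6 18 98 af d8 0c]
D1: mem[0x05..0x09] <- [1e c8 15 28 39]
D2: mem[0x0a..0x0d] <- [18 98 af d8]
D3: mem[0x07..0x0b] <- [2c bd 43 8e 10]
D4: mem[0x11..0x16] <- [77 f6 18 98 af d8]
D5: mem[0x03..0x07] <- [10 c2 77 f6 18]
D6: mem[0x22..0x23] <- [c2 77]
query mem[0x1f]=0x0c, mem[0x22]=0xc2, mem[0x0b]=0x10

MEM[0x1f,0x22,0x0b] = 0c c2 10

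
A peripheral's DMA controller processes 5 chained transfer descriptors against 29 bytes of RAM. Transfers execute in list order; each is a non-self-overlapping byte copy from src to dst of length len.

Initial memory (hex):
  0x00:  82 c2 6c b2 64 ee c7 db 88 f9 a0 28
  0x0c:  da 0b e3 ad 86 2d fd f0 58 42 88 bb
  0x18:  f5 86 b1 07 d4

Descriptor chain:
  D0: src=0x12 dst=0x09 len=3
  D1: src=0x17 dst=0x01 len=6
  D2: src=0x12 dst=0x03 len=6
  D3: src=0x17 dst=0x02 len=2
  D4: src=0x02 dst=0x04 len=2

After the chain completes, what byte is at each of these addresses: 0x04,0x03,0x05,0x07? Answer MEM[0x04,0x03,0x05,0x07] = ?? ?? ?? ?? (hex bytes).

MEM[0x04,0x03,0x05,0x07] = bb f5 f5 88

D0: mem[0x09..0x0b] <- [fd f0 58]
D1: mem[0x01..0x06] <- [bb f5 86 b1 07 d4]
D2: mem[0x03..0x08] <- [fd f0 58 42 88 bb]
D3: mem[0x02..0x03] <- [bb f5]
D4: mem[0x04..0x05] <- [bb f5]
query mem[0x04]=0xbb, mem[0x03]=0xf5, mem[0x05]=0xf5, mem[0x07]=0x88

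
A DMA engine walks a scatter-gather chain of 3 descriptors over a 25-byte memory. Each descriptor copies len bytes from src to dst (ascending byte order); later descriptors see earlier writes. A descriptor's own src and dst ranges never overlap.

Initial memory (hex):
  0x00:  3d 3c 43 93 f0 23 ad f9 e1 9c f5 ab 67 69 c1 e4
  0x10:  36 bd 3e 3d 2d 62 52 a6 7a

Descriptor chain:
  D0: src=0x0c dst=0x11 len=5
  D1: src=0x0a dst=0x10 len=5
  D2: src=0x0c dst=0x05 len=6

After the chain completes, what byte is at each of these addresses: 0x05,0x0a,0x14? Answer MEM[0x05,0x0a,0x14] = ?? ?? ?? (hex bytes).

  after D0: wrote 5B at 0x11 = 6769c1e436
  after D1: wrote 5B at 0x10 = f5ab6769c1
  after D2: wrote 6B at 0x05 = 6769c1e4f5ab
query mem[0x05]=0x67, mem[0x0a]=0xab, mem[0x14]=0xc1

MEM[0x05,0x0a,0x14] = 67 ab c1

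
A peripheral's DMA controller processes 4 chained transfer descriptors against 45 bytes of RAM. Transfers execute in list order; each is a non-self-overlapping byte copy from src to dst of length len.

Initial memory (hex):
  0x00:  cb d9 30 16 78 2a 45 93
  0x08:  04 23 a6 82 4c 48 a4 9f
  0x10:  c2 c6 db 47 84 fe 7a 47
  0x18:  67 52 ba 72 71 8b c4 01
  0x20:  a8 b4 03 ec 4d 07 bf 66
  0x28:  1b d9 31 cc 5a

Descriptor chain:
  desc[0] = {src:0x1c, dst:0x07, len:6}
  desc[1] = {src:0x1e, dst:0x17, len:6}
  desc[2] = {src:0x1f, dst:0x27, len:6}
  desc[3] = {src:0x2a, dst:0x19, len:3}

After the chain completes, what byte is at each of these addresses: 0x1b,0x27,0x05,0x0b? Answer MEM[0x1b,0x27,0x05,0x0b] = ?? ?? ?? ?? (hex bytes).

MEM[0x1b,0x27,0x05,0x0b] = 4d 01 2a a8

  after D0: wrote 6B at 0x07 = 718bc401a8b4
  after D1: wrote 6B at 0x17 = c401a8b403ec
  after D2: wrote 6B at 0x27 = 01a8b403ec4d
  after D3: wrote 3B at 0x19 = 03ec4d
query mem[0x1b]=0x4d, mem[0x27]=0x01, mem[0x05]=0x2a, mem[0x0b]=0xa8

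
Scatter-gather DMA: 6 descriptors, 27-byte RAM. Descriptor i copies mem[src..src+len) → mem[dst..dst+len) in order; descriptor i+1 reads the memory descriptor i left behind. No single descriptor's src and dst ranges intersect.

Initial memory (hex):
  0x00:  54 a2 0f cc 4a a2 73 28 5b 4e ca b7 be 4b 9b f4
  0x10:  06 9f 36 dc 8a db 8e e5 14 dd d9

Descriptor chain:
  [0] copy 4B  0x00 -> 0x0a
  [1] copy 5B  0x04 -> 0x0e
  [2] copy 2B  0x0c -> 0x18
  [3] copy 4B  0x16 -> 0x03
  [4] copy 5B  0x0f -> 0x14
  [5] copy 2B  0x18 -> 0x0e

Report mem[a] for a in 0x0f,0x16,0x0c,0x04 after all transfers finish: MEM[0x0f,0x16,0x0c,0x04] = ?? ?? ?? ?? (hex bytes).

MEM[0x0f,0x16,0x0c,0x04] = cc 28 0f e5

#0 dst[0x0a+4] := {0x54,0xa2,0x0f,0xcc}
#1 dst[0x0e+5] := {0x4a,0xa2,0x73,0x28,0x5b}
#2 dst[0x18+2] := {0x0f,0xcc}
#3 dst[0x03+4] := {0x8e,0xe5,0x0f,0xcc}
#4 dst[0x14+5] := {0xa2,0x73,0x28,0x5b,0xdc}
#5 dst[0x0e+2] := {0xdc,0xcc}
query mem[0x0f]=0xcc, mem[0x16]=0x28, mem[0x0c]=0x0f, mem[0x04]=0xe5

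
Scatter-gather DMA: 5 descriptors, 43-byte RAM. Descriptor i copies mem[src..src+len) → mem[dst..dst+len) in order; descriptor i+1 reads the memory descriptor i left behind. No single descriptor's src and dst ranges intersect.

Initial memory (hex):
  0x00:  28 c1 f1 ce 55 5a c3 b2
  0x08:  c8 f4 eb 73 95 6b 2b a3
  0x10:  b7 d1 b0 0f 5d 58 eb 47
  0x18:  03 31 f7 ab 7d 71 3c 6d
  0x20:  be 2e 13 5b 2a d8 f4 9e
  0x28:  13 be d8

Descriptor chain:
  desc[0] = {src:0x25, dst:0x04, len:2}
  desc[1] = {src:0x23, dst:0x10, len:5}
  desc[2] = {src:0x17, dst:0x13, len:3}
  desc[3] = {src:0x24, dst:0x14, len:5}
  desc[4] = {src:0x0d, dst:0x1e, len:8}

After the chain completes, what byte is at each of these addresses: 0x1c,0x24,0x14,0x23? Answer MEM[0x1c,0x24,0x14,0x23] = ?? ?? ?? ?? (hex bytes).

MEM[0x1c,0x24,0x14,0x23] = 7d 47 2a d8

[0] 0x25->0x04 len=2 : d8 f4
[1] 0x23->0x10 len=5 : 5b 2a d8 f4 9e
[2] 0x17->0x13 len=3 : 47 03 31
[3] 0x24->0x14 len=5 : 2a d8 f4 9e 13
[4] 0x0d->0x1e len=8 : 6b 2b a3 5b 2a d8 47 2a
query mem[0x1c]=0x7d, mem[0x24]=0x47, mem[0x14]=0x2a, mem[0x23]=0xd8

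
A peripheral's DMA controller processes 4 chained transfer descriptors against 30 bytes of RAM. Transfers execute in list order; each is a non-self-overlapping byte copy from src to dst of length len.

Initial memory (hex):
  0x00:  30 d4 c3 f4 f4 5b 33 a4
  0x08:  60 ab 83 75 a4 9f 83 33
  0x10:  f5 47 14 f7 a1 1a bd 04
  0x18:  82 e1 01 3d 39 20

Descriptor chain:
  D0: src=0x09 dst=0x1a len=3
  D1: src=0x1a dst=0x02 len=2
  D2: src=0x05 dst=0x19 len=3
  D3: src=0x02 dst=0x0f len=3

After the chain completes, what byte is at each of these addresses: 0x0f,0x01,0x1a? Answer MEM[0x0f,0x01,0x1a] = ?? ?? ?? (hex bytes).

MEM[0x0f,0x01,0x1a] = ab d4 33

[0] 0x09->0x1a len=3 : ab 83 75
[1] 0x1a->0x02 len=2 : ab 83
[2] 0x05->0x19 len=3 : 5b 33 a4
[3] 0x02->0x0f len=3 : ab 83 f4
query mem[0x0f]=0xab, mem[0x01]=0xd4, mem[0x1a]=0x33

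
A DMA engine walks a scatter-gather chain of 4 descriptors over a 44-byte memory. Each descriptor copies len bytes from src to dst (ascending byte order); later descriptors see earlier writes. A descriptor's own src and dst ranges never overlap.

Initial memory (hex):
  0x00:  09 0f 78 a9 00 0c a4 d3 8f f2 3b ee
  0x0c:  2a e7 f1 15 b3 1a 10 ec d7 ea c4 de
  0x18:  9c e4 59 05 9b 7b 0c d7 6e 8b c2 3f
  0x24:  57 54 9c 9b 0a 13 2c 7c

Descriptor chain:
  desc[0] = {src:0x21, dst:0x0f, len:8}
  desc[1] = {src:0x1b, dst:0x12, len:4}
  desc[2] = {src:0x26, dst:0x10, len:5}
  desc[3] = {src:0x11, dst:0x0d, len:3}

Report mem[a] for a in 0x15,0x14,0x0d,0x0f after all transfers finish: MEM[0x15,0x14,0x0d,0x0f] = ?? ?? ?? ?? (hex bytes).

D0: mem[0x0f..0x16] <- [8b c2 3f 57 54 9c 9b 0a]
D1: mem[0x12..0x15] <- [05 9b 7b 0c]
D2: mem[0x10..0x14] <- [9c 9b 0a 13 2c]
D3: mem[0x0d..0x0f] <- [9b 0a 13]
query mem[0x15]=0x0c, mem[0x14]=0x2c, mem[0x0d]=0x9b, mem[0x0f]=0x13

MEM[0x15,0x14,0x0d,0x0f] = 0c 2c 9b 13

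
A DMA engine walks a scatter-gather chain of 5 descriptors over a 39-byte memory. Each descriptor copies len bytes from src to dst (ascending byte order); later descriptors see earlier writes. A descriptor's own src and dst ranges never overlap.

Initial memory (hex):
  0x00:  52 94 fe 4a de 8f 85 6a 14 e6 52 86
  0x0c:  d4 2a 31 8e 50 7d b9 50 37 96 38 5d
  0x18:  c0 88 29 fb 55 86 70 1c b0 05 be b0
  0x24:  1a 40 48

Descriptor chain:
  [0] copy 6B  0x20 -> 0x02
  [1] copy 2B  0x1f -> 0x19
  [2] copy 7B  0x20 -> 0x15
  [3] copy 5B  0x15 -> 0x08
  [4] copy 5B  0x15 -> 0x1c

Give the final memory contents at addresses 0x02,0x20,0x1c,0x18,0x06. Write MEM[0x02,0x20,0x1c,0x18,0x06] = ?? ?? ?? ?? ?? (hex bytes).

MEM[0x02,0x20,0x1c,0x18,0x06] = b0 1a b0 b0 1a

  after D0: wrote 6B at 0x02 = b005beb01a40
  after D1: wrote 2B at 0x19 = 1cb0
  after D2: wrote 7B at 0x15 = b005beb01a4048
  after D3: wrote 5B at 0x08 = b005beb01a
  after D4: wrote 5B at 0x1c = b005beb01a
query mem[0x02]=0xb0, mem[0x20]=0x1a, mem[0x1c]=0xb0, mem[0x18]=0xb0, mem[0x06]=0x1a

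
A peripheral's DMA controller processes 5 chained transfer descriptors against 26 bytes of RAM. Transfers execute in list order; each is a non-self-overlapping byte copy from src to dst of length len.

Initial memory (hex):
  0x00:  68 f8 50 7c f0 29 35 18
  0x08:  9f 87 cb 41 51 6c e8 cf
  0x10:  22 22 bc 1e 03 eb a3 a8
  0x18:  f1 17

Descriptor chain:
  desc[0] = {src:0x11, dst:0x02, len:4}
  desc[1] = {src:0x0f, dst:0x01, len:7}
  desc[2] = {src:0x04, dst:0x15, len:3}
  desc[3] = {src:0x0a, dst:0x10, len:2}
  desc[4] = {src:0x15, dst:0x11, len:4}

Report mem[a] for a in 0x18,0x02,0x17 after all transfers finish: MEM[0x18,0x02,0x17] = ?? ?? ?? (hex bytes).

  after D0: wrote 4B at 0x02 = 22bc1e03
  after D1: wrote 7B at 0x01 = cf2222bc1e03eb
  after D2: wrote 3B at 0x15 = bc1e03
  after D3: wrote 2B at 0x10 = cb41
  after D4: wrote 4B at 0x11 = bc1e03f1
query mem[0x18]=0xf1, mem[0x02]=0x22, mem[0x17]=0x03

MEM[0x18,0x02,0x17] = f1 22 03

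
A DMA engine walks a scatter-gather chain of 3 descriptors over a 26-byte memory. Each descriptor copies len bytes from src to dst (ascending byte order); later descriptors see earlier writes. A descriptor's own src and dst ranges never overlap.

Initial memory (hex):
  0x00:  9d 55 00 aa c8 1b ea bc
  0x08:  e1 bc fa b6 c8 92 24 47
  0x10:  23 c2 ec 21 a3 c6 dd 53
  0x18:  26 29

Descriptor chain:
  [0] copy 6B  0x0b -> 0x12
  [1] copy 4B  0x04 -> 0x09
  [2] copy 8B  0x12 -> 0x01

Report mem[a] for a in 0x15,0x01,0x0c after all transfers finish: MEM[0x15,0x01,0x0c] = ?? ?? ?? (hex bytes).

MEM[0x15,0x01,0x0c] = 24 b6 bc

#0 dst[0x12+6] := {0xb6,0xc8,0x92,0x24,0x47,0x23}
#1 dst[0x09+4] := {0xc8,0x1b,0xea,0xbc}
#2 dst[0x01+8] := {0xb6,0xc8,0x92,0x24,0x47,0x23,0x26,0x29}
query mem[0x15]=0x24, mem[0x01]=0xb6, mem[0x0c]=0xbc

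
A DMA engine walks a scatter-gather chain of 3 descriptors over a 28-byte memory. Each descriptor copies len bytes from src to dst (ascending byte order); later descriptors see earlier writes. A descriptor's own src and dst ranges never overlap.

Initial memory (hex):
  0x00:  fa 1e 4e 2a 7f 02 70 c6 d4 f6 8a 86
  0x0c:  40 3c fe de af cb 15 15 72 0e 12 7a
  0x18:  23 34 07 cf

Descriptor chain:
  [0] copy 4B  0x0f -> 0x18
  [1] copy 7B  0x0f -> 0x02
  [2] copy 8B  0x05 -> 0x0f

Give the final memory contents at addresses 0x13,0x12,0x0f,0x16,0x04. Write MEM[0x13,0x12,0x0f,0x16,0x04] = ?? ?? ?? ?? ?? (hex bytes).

#0 dst[0x18+4] := {0xde,0xaf,0xcb,0x15}
#1 dst[0x02+7] := {0xde,0xaf,0xcb,0x15,0x15,0x72,0x0e}
#2 dst[0x0f+8] := {0x15,0x15,0x72,0x0e,0xf6,0x8a,0x86,0x40}
query mem[0x13]=0xf6, mem[0x12]=0x0e, mem[0x0f]=0x15, mem[0x16]=0x40, mem[0x04]=0xcb

MEM[0x13,0x12,0x0f,0x16,0x04] = f6 0e 15 40 cb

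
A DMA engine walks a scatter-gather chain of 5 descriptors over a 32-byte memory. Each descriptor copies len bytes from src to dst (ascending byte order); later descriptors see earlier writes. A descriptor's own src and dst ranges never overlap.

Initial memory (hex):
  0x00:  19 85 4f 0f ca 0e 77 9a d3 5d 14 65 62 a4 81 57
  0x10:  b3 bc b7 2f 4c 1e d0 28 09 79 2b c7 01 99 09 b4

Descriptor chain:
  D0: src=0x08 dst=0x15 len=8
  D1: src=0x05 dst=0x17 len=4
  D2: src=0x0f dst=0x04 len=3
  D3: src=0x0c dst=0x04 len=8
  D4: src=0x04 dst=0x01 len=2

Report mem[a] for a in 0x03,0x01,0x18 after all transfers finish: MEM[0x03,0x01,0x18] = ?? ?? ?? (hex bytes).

[0] 0x08->0x15 len=8 : d3 5d 14 65 62 a4 81 57
[1] 0x05->0x17 len=4 : 0e 77 9a d3
[2] 0x0f->0x04 len=3 : 57 b3 bc
[3] 0x0c->0x04 len=8 : 62 a4 81 57 b3 bc b7 2f
[4] 0x04->0x01 len=2 : 62 a4
query mem[0x03]=0x0f, mem[0x01]=0x62, mem[0x18]=0x77

MEM[0x03,0x01,0x18] = 0f 62 77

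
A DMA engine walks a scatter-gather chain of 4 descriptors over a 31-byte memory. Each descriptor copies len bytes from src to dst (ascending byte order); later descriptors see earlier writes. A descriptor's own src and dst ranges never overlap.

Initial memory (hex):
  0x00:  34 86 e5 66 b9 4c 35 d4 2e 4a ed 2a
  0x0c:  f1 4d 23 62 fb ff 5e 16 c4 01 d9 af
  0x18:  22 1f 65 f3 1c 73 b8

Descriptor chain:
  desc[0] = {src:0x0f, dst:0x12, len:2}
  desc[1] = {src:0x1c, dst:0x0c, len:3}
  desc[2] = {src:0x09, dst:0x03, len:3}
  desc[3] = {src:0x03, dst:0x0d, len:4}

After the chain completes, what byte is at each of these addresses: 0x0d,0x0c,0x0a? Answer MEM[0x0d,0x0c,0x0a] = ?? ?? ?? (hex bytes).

#0 dst[0x12+2] := {0x62,0xfb}
#1 dst[0x0c+3] := {0x1c,0x73,0xb8}
#2 dst[0x03+3] := {0x4a,0xed,0x2a}
#3 dst[0x0d+4] := {0x4a,0xed,0x2a,0x35}
query mem[0x0d]=0x4a, mem[0x0c]=0x1c, mem[0x0a]=0xed

MEM[0x0d,0x0c,0x0a] = 4a 1c ed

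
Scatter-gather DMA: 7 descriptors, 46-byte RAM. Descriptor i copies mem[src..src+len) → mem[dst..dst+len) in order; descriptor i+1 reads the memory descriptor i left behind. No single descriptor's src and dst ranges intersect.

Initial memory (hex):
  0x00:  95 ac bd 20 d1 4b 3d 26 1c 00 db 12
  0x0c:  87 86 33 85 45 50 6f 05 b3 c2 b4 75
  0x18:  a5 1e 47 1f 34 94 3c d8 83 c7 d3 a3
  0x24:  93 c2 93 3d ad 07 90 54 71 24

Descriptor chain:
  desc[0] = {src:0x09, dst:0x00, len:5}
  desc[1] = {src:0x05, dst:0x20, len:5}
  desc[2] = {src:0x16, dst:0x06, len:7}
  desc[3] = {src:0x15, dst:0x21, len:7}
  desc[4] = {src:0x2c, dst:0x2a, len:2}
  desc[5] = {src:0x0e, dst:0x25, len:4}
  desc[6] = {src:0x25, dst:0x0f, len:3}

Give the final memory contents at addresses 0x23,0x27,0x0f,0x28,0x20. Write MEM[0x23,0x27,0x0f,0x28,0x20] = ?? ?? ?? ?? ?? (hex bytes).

  after D0: wrote 5B at 0x00 = 00db128786
  after D1: wrote 5B at 0x20 = 4b3d261c00
  after D2: wrote 7B at 0x06 = b475a51e471f34
  after D3: wrote 7B at 0x21 = c2b475a51e471f
  after D4: wrote 2B at 0x2a = 7124
  after D5: wrote 4B at 0x25 = 33854550
  after D6: wrote 3B at 0x0f = 338545
query mem[0x23]=0x75, mem[0x27]=0x45, mem[0x0f]=0x33, mem[0x28]=0x50, mem[0x20]=0x4b

MEM[0x23,0x27,0x0f,0x28,0x20] = 75 45 33 50 4b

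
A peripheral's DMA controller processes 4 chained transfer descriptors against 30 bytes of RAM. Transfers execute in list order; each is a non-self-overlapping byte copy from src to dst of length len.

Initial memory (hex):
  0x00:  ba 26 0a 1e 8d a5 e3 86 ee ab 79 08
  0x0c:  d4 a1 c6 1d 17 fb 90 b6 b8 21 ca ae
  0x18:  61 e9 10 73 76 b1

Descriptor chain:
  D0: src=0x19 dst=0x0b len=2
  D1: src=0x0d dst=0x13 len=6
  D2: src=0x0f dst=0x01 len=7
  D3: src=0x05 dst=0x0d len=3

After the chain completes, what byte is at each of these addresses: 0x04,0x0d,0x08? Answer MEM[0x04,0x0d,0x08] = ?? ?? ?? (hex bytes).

D0: mem[0x0b..0x0c] <- [e9 10]
D1: mem[0x13..0x18] <- [a1 c6 1d 17 fb 90]
D2: mem[0x01..0x07] <- [1d 17 fb 90 a1 c6 1d]
D3: mem[0x0d..0x0f] <- [a1 c6 1d]
query mem[0x04]=0x90, mem[0x0d]=0xa1, mem[0x08]=0xee

MEM[0x04,0x0d,0x08] = 90 a1 ee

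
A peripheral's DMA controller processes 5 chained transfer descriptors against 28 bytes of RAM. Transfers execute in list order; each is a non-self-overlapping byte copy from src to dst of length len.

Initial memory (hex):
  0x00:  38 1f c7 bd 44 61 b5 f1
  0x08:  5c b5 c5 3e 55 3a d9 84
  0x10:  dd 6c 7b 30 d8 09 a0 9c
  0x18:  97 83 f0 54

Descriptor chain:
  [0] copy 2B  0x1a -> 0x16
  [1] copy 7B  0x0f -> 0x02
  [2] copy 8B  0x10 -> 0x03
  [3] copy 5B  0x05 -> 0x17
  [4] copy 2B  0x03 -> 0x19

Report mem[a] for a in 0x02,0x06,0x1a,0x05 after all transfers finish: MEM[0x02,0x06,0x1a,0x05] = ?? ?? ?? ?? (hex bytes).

MEM[0x02,0x06,0x1a,0x05] = 84 30 6c 7b

  after D0: wrote 2B at 0x16 = f054
  after D1: wrote 7B at 0x02 = 84dd6c7b30d809
  after D2: wrote 8B at 0x03 = dd6c7b30d809f054
  after D3: wrote 5B at 0x17 = 7b30d809f0
  after D4: wrote 2B at 0x19 = dd6c
query mem[0x02]=0x84, mem[0x06]=0x30, mem[0x1a]=0x6c, mem[0x05]=0x7b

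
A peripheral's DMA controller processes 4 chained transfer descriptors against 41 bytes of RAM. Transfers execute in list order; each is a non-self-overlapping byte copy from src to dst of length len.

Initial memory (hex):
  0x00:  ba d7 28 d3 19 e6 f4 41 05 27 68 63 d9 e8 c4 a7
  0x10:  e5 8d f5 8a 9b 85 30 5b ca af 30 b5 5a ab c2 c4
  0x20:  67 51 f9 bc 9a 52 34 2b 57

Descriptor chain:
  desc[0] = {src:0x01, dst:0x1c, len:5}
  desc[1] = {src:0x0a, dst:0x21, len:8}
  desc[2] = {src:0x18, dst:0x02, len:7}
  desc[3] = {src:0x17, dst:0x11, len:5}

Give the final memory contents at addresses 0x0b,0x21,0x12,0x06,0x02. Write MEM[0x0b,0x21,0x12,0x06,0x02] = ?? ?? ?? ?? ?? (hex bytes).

[0] 0x01->0x1c len=5 : d7 28 d3 19 e6
[1] 0x0a->0x21 len=8 : 68 63 d9 e8 c4 a7 e5 8d
[2] 0x18->0x02 len=7 : ca af 30 b5 d7 28 d3
[3] 0x17->0x11 len=5 : 5b ca af 30 b5
query mem[0x0b]=0x63, mem[0x21]=0x68, mem[0x12]=0xca, mem[0x06]=0xd7, mem[0x02]=0xca

MEM[0x0b,0x21,0x12,0x06,0x02] = 63 68 ca d7 ca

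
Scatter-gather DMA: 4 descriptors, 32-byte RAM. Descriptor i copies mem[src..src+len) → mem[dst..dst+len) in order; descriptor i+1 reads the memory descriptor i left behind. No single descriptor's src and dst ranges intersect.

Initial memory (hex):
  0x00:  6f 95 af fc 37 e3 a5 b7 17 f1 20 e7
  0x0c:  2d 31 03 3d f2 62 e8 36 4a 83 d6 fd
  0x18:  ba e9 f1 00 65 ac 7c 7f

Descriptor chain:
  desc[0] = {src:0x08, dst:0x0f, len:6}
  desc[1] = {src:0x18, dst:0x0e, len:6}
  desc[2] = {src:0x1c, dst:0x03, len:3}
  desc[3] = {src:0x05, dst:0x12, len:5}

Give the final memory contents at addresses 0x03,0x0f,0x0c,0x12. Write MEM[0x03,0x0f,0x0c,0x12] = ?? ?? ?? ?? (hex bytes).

MEM[0x03,0x0f,0x0c,0x12] = 65 e9 2d 7c

  after D0: wrote 6B at 0x0f = 17f120e72d31
  after D1: wrote 6B at 0x0e = bae9f10065ac
  after D2: wrote 3B at 0x03 = 65ac7c
  after D3: wrote 5B at 0x12 = 7ca5b717f1
query mem[0x03]=0x65, mem[0x0f]=0xe9, mem[0x0c]=0x2d, mem[0x12]=0x7c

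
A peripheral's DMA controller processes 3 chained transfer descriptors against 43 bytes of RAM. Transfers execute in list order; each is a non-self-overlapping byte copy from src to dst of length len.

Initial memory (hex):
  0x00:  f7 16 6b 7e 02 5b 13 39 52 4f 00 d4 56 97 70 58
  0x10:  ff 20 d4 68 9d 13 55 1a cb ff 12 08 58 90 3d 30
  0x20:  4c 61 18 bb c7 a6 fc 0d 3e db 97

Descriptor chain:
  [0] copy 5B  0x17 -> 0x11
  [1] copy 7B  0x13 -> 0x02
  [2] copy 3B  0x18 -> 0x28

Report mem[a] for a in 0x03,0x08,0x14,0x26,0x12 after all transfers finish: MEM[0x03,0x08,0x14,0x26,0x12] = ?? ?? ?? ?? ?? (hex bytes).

  after D0: wrote 5B at 0x11 = 1acbff1208
  after D1: wrote 7B at 0x02 = ff1208551acbff
  after D2: wrote 3B at 0x28 = cbff12
query mem[0x03]=0x12, mem[0x08]=0xff, mem[0x14]=0x12, mem[0x26]=0xfc, mem[0x12]=0xcb

MEM[0x03,0x08,0x14,0x26,0x12] = 12 ff 12 fc cb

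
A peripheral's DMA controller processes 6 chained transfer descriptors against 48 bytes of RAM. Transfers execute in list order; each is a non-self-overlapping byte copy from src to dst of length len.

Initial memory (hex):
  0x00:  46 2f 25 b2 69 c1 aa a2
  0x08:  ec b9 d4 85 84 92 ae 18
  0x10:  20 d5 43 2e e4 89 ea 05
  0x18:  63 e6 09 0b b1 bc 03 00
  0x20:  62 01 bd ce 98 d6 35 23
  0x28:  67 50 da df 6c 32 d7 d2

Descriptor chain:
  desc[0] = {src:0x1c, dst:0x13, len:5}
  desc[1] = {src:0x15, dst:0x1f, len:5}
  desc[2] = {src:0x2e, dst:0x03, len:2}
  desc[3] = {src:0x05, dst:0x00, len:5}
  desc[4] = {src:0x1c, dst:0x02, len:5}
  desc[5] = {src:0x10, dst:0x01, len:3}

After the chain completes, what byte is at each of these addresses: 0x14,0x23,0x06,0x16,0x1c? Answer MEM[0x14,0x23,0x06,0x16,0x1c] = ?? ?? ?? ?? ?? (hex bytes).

#0 dst[0x13+5] := {0xb1,0xbc,0x03,0x00,0x62}
#1 dst[0x1f+5] := {0x03,0x00,0x62,0x63,0xe6}
#2 dst[0x03+2] := {0xd7,0xd2}
#3 dst[0x00+5] := {0xc1,0xaa,0xa2,0xec,0xb9}
#4 dst[0x02+5] := {0xb1,0xbc,0x03,0x03,0x00}
#5 dst[0x01+3] := {0x20,0xd5,0x43}
query mem[0x14]=0xbc, mem[0x23]=0xe6, mem[0x06]=0x00, mem[0x16]=0x00, mem[0x1c]=0xb1

MEM[0x14,0x23,0x06,0x16,0x1c] = bc e6 00 00 b1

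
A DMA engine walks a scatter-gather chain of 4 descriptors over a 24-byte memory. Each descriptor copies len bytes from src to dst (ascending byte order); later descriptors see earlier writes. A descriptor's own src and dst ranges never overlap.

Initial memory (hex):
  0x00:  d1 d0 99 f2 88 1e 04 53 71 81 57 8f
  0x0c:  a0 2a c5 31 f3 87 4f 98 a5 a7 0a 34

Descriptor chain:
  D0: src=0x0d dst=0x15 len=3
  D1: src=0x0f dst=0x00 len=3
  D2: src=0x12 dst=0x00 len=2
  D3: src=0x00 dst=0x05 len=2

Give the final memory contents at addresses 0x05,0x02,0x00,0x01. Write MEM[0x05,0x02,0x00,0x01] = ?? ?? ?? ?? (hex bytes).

MEM[0x05,0x02,0x00,0x01] = 4f 87 4f 98

#0 dst[0x15+3] := {0x2a,0xc5,0x31}
#1 dst[0x00+3] := {0x31,0xf3,0x87}
#2 dst[0x00+2] := {0x4f,0x98}
#3 dst[0x05+2] := {0x4f,0x98}
query mem[0x05]=0x4f, mem[0x02]=0x87, mem[0x00]=0x4f, mem[0x01]=0x98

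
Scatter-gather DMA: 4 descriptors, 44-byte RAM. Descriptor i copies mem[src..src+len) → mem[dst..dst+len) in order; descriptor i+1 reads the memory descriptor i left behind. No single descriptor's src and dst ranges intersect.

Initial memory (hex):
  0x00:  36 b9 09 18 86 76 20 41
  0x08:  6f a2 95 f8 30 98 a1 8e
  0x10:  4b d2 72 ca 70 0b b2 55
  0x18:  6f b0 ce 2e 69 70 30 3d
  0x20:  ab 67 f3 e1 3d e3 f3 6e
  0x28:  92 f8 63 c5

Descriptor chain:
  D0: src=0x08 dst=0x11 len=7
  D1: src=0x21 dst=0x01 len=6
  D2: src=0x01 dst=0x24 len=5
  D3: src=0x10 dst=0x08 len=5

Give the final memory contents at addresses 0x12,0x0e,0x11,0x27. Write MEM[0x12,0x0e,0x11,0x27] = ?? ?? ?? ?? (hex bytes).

MEM[0x12,0x0e,0x11,0x27] = a2 a1 6f 3d

D0: mem[0x11..0x17] <- [6f a2 95 f8 30 98 a1]
D1: mem[0x01..0x06] <- [67 f3 e1 3d e3 f3]
D2: mem[0x24..0x28] <- [67 f3 e1 3d e3]
D3: mem[0x08..0x0c] <- [4b 6f a2 95 f8]
query mem[0x12]=0xa2, mem[0x0e]=0xa1, mem[0x11]=0x6f, mem[0x27]=0x3d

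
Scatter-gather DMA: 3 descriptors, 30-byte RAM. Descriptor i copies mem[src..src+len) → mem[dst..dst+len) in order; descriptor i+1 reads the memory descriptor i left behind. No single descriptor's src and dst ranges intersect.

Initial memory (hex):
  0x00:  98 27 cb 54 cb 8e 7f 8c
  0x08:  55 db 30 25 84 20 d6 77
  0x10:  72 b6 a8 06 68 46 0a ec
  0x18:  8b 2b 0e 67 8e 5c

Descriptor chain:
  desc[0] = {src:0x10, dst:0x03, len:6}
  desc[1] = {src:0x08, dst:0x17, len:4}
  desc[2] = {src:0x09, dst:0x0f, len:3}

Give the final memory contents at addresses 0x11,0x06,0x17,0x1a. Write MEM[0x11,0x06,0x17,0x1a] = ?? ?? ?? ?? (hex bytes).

MEM[0x11,0x06,0x17,0x1a] = 25 06 46 25

D0: mem[0x03..0x08] <- [72 b6 a8 06 68 46]
D1: mem[0x17..0x1a] <- [46 db 30 25]
D2: mem[0x0f..0x11] <- [db 30 25]
query mem[0x11]=0x25, mem[0x06]=0x06, mem[0x17]=0x46, mem[0x1a]=0x25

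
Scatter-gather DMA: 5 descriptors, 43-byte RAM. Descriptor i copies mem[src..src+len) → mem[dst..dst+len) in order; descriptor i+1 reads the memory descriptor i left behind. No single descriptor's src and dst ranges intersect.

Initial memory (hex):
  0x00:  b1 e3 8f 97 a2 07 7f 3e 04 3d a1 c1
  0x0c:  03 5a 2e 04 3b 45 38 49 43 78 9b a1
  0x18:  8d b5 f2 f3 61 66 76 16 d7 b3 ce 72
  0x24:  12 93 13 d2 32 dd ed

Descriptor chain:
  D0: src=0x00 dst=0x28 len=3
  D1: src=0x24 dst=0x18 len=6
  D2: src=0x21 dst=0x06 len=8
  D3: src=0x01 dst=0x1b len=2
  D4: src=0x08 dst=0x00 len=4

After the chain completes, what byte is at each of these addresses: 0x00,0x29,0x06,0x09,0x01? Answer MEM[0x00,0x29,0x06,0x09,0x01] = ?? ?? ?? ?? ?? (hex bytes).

MEM[0x00,0x29,0x06,0x09,0x01] = 72 e3 b3 12 12

  after D0: wrote 3B at 0x28 = b1e38f
  after D1: wrote 6B at 0x18 = 129313d2b1e3
  after D2: wrote 8B at 0x06 = b3ce72129313d2b1
  after D3: wrote 2B at 0x1b = e38f
  after D4: wrote 4B at 0x00 = 72129313
query mem[0x00]=0x72, mem[0x29]=0xe3, mem[0x06]=0xb3, mem[0x09]=0x12, mem[0x01]=0x12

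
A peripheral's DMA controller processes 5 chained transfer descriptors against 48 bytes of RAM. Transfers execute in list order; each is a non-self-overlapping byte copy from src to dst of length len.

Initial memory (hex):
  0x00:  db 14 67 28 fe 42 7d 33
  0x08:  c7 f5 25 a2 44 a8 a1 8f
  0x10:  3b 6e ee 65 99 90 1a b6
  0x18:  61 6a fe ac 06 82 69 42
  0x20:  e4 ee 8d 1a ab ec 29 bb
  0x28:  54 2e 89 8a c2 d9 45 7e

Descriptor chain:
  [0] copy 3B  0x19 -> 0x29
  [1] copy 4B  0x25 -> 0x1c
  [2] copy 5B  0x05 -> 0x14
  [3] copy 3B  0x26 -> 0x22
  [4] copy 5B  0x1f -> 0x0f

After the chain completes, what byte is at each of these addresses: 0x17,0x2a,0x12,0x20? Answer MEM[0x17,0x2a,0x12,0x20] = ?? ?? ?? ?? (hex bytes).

MEM[0x17,0x2a,0x12,0x20] = c7 fe 29 e4

#0 dst[0x29+3] := {0x6a,0xfe,0xac}
#1 dst[0x1c+4] := {0xec,0x29,0xbb,0x54}
#2 dst[0x14+5] := {0x42,0x7d,0x33,0xc7,0xf5}
#3 dst[0x22+3] := {0x29,0xbb,0x54}
#4 dst[0x0f+5] := {0x54,0xe4,0xee,0x29,0xbb}
query mem[0x17]=0xc7, mem[0x2a]=0xfe, mem[0x12]=0x29, mem[0x20]=0xe4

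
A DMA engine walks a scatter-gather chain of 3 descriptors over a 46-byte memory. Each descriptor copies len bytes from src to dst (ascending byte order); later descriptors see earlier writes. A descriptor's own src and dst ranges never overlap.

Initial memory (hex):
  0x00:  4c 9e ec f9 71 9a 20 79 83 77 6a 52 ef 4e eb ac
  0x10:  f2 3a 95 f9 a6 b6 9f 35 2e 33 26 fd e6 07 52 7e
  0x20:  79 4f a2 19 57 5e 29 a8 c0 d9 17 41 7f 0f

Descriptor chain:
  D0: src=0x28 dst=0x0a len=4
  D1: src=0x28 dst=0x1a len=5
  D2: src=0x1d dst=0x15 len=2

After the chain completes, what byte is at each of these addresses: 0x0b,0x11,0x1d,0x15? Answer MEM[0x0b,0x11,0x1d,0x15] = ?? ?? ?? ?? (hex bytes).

  after D0: wrote 4B at 0x0a = c0d91741
  after D1: wrote 5B at 0x1a = c0d917417f
  after D2: wrote 2B at 0x15 = 417f
query mem[0x0b]=0xd9, mem[0x11]=0x3a, mem[0x1d]=0x41, mem[0x15]=0x41

MEM[0x0b,0x11,0x1d,0x15] = d9 3a 41 41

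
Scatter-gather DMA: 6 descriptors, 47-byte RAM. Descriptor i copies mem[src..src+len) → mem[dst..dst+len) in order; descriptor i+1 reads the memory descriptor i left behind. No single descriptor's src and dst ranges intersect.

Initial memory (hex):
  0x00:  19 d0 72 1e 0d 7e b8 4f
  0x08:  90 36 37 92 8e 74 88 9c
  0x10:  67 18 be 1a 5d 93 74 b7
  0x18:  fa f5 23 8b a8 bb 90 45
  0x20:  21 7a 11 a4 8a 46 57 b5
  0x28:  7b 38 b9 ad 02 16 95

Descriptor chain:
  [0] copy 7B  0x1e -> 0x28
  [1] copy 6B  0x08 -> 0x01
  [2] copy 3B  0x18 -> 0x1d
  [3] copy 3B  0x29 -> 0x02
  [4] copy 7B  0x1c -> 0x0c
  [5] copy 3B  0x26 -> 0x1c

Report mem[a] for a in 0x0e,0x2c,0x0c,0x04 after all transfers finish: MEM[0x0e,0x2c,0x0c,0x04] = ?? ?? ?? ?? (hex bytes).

MEM[0x0e,0x2c,0x0c,0x04] = f5 11 a8 7a

[0] 0x1e->0x28 len=7 : 90 45 21 7a 11 a4 8a
[1] 0x08->0x01 len=6 : 90 36 37 92 8e 74
[2] 0x18->0x1d len=3 : fa f5 23
[3] 0x29->0x02 len=3 : 45 21 7a
[4] 0x1c->0x0c len=7 : a8 fa f5 23 21 7a 11
[5] 0x26->0x1c len=3 : 57 b5 90
query mem[0x0e]=0xf5, mem[0x2c]=0x11, mem[0x0c]=0xa8, mem[0x04]=0x7a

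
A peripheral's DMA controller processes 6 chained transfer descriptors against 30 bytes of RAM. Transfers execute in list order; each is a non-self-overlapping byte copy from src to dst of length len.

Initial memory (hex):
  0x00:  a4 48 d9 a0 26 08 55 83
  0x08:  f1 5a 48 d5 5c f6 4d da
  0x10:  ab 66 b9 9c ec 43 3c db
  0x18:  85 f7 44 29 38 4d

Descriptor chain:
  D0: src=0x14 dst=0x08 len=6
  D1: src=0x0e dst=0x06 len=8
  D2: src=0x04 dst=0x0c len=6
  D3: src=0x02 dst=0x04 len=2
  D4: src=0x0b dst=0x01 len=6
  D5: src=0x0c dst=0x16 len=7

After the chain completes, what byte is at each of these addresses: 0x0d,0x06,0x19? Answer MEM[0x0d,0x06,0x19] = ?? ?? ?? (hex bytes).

  after D0: wrote 6B at 0x08 = ec433cdb85f7
  after D1: wrote 8B at 0x06 = 4ddaab66b99cec43
  after D2: wrote 6B at 0x0c = 26084ddaab66
  after D3: wrote 2B at 0x04 = d9a0
  after D4: wrote 6B at 0x01 = 9c26084ddaab
  after D5: wrote 7B at 0x16 = 26084ddaab66b9
query mem[0x0d]=0x08, mem[0x06]=0xab, mem[0x19]=0xda

MEM[0x0d,0x06,0x19] = 08 ab da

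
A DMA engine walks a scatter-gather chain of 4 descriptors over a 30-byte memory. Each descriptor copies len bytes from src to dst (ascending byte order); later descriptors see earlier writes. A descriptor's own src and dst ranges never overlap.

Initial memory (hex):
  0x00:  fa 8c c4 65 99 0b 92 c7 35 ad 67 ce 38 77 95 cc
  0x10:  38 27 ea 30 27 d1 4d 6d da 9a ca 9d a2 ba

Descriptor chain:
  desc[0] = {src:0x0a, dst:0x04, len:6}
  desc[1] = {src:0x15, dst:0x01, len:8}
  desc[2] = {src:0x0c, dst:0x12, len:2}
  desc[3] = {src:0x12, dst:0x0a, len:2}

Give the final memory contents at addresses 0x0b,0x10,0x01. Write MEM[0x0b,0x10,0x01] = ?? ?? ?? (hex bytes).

#0 dst[0x04+6] := {0x67,0xce,0x38,0x77,0x95,0xcc}
#1 dst[0x01+8] := {0xd1,0x4d,0x6d,0xda,0x9a,0xca,0x9d,0xa2}
#2 dst[0x12+2] := {0x38,0x77}
#3 dst[0x0a+2] := {0x38,0x77}
query mem[0x0b]=0x77, mem[0x10]=0x38, mem[0x01]=0xd1

MEM[0x0b,0x10,0x01] = 77 38 d1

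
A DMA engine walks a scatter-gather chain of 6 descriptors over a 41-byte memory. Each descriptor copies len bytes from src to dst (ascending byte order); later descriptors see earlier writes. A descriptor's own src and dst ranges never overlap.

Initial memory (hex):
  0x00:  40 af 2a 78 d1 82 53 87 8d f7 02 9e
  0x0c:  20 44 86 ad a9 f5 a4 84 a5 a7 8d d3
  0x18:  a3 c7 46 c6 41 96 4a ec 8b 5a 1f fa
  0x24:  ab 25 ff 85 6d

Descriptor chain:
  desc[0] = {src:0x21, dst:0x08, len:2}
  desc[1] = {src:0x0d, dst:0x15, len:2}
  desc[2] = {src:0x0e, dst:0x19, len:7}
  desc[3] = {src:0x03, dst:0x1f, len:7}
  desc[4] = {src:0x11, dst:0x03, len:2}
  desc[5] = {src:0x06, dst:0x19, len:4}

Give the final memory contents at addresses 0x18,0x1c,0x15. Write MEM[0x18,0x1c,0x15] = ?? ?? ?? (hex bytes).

MEM[0x18,0x1c,0x15] = a3 1f 44

D0: mem[0x08..0x09] <- [5a 1f]
D1: mem[0x15..0x16] <- [44 86]
D2: mem[0x19..0x1f] <- [86 ad a9 f5 a4 84 a5]
D3: mem[0x1f..0x25] <- [78 d1 82 53 87 5a 1f]
D4: mem[0x03..0x04] <- [f5 a4]
D5: mem[0x19..0x1c] <- [53 87 5a 1f]
query mem[0x18]=0xa3, mem[0x1c]=0x1f, mem[0x15]=0x44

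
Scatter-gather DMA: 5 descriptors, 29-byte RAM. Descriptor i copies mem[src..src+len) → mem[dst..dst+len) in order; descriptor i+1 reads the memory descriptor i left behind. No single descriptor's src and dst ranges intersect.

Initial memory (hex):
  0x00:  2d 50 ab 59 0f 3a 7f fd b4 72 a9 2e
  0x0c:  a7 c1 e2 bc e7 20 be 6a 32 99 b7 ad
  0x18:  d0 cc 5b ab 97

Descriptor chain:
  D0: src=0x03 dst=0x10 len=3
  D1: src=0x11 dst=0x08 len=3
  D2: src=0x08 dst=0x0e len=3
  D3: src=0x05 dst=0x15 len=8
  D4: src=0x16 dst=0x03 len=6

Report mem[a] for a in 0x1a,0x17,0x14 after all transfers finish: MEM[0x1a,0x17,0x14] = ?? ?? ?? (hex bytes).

  after D0: wrote 3B at 0x10 = 590f3a
  after D1: wrote 3B at 0x08 = 0f3a6a
  after D2: wrote 3B at 0x0e = 0f3a6a
  after D3: wrote 8B at 0x15 = 3a7ffd0f3a6a2ea7
  after D4: wrote 6B at 0x03 = 7ffd0f3a6a2e
query mem[0x1a]=0x6a, mem[0x17]=0xfd, mem[0x14]=0x32

MEM[0x1a,0x17,0x14] = 6a fd 32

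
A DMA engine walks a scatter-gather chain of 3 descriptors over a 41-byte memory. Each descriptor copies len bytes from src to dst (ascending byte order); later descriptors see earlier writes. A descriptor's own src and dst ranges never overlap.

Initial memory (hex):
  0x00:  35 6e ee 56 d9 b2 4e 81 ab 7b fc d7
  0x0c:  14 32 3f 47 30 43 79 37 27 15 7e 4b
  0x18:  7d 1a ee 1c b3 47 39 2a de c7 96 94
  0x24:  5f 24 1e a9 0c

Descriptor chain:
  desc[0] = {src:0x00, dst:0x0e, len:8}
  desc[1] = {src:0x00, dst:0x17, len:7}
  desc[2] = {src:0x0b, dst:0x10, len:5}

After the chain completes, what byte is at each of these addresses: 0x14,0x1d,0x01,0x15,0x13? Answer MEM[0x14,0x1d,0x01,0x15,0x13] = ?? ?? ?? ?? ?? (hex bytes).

D0: mem[0x0e..0x15] <- [35 6e ee 56 d9 b2 4e 81]
D1: mem[0x17..0x1d] <- [35 6e ee 56 d9 b2 4e]
D2: mem[0x10..0x14] <- [d7 14 32 35 6e]
query mem[0x14]=0x6e, mem[0x1d]=0x4e, mem[0x01]=0x6e, mem[0x15]=0x81, mem[0x13]=0x35

MEM[0x14,0x1d,0x01,0x15,0x13] = 6e 4e 6e 81 35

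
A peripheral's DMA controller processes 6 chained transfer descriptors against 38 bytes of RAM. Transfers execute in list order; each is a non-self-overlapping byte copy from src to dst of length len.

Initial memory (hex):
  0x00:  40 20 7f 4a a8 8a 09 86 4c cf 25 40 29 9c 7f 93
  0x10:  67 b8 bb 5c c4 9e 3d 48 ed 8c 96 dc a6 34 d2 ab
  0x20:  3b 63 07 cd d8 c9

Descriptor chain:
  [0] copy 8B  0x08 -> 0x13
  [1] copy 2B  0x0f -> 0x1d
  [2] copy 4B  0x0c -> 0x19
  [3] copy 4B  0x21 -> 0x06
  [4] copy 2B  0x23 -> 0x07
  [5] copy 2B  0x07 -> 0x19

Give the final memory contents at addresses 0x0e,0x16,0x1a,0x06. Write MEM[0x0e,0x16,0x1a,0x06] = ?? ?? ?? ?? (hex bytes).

MEM[0x0e,0x16,0x1a,0x06] = 7f 40 d8 63

  after D0: wrote 8B at 0x13 = 4ccf2540299c7f93
  after D1: wrote 2B at 0x1d = 9367
  after D2: wrote 4B at 0x19 = 299c7f93
  after D3: wrote 4B at 0x06 = 6307cdd8
  after D4: wrote 2B at 0x07 = cdd8
  after D5: wrote 2B at 0x19 = cdd8
query mem[0x0e]=0x7f, mem[0x16]=0x40, mem[0x1a]=0xd8, mem[0x06]=0x63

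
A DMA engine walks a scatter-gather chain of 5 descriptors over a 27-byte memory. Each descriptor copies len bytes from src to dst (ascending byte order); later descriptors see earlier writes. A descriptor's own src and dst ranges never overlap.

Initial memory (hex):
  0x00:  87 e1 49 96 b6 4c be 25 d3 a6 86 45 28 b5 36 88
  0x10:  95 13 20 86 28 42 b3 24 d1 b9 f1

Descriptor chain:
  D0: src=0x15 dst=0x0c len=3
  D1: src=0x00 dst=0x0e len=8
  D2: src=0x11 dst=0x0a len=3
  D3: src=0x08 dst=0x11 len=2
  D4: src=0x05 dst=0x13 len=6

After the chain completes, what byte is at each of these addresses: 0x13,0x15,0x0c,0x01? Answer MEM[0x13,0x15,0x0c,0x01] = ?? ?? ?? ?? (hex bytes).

D0: mem[0x0c..0x0e] <- [42 b3 24]
D1: mem[0x0e..0x15] <- [87 e1 49 96 b6 4c be 25]
D2: mem[0x0a..0x0c] <- [96 b6 4c]
D3: mem[0x11..0x12] <- [d3 a6]
D4: mem[0x13..0x18] <- [4c be 25 d3 a6 96]
query mem[0x13]=0x4c, mem[0x15]=0x25, mem[0x0c]=0x4c, mem[0x01]=0xe1

MEM[0x13,0x15,0x0c,0x01] = 4c 25 4c e1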